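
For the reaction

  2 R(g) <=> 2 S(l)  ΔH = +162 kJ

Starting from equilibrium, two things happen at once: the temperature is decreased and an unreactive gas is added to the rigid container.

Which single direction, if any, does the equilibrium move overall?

The forward reaction is endothermic. Lowering T favours the exothermic direction — shift to the left.
At constant volume, adding an inert gas leaves every reacting species' partial pressure unchanged, so Q is unchanged — no shift from this change.
Only the nonzero effect(s) matter; the net shift is to the left.

left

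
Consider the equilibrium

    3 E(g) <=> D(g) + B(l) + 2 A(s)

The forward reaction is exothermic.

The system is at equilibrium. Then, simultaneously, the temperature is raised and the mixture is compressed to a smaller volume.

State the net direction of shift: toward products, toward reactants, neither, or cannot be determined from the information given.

cannot be determined

The forward reaction is exothermic. Raising T favours the endothermic direction — shift to the left.
Gas moles: reactants 3, products 1 (Δn_gas = -2). Compression shifts the system toward the side with fewer moles of gas — to the right.
The individual effects push in opposite directions; without quantitative information the net direction cannot be determined.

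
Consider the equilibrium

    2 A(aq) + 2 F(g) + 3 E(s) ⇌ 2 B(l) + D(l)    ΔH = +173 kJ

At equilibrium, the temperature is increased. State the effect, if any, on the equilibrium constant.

K depends on temperature via the van 't Hoff relation. The forward reaction is endothermic, so raising T increases K.

increases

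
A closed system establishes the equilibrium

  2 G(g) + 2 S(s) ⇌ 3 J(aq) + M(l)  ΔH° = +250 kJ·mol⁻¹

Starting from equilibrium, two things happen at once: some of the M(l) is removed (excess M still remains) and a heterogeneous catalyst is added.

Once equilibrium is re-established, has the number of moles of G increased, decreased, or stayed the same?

unchanged

M is a pure liquid; its activity is 1 regardless of amount, so Q is unaffected — no shift from this change.
A catalyst speeds both forward and reverse rates equally; it changes neither Q nor K — no shift from this change.
No net shift occurs, so the amount of G is unchanged.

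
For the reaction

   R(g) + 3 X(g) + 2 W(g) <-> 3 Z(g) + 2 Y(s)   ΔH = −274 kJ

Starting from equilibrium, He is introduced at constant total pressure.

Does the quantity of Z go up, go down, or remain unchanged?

Adding inert gas at constant total pressure expands the volume and lowers every reacting partial pressure. With Δn_gas = 3 − 6 = -3, Q moves away from K toward the side with fewer gas moles, so the system shifts toward the side with more gas moles — to the left.
The net shift is to the left. Z is a product, so its amount decreases.

decreases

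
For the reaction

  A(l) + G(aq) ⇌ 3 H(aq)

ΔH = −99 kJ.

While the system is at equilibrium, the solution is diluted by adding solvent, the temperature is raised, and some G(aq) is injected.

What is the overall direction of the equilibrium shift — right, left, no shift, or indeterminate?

Dilution lowers every aqueous concentration by the same factor. Δn_aq = 3 − 1 = +2, so the system shifts toward the side with more dissolved moles — to the right.
The forward reaction is exothermic. Raising T favours the endothermic direction — shift to the left.
Adding G (aq), a reactant, drives the reaction to the right.
The individual effects push in opposite directions; without quantitative information the net direction cannot be determined.

cannot be determined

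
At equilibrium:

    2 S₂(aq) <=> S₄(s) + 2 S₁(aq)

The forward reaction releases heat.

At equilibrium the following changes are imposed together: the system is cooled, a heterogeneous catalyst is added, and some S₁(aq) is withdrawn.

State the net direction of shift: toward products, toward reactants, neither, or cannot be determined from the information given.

right

The forward reaction is exothermic. Lowering T favours the exothermic direction — shift to the right.
A catalyst speeds both forward and reverse rates equally; it changes neither Q nor K — no shift from this change.
Removing S₁ (aq), a product, drives the reaction to the right.
Only the nonzero effect(s) matter; the net shift is to the right.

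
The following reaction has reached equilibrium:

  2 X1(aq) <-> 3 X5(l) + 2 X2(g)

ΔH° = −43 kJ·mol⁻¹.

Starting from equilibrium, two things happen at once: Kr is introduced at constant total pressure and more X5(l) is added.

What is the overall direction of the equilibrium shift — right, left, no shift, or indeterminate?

right

Adding inert gas at constant total pressure expands the volume and lowers every reacting partial pressure. With Δn_gas = 2 − 0 = +2, Q moves away from K toward the side with fewer gas moles, so the system shifts toward the side with more gas moles — to the right.
X5 is a pure liquid; its activity is 1 regardless of amount, so Q is unaffected — no shift from this change.
Only the nonzero effect(s) matter; the net shift is to the right.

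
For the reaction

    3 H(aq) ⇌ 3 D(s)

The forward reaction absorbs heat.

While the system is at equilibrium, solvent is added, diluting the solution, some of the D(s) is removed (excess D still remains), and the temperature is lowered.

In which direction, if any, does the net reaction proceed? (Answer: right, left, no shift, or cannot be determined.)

Dilution lowers every aqueous concentration by the same factor. Δn_aq = 0 − 3 = -3, so the system shifts toward the side with more dissolved moles — to the left.
D is a pure solid; its activity is 1 regardless of amount, so Q is unaffected — no shift from this change.
The forward reaction is endothermic. Lowering T favours the exothermic direction — shift to the left.
Only the nonzero effect(s) matter; the net shift is to the left.

left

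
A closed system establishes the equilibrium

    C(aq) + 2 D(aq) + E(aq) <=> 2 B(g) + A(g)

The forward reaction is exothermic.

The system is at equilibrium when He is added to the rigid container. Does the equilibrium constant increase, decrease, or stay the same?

unchanged

The equilibrium constant depends only on temperature. This perturbation changes neither the position of equilibrium nor K.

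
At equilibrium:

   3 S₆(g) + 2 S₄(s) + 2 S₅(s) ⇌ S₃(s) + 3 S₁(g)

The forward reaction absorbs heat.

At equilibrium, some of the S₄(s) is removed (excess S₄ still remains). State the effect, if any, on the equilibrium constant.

The equilibrium constant depends only on temperature. This perturbation changes neither the position of equilibrium nor K.

unchanged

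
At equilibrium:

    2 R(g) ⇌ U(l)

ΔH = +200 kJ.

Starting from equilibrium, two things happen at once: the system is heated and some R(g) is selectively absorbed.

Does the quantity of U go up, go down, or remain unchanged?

cannot be determined

The forward reaction is endothermic. Raising T favours the endothermic direction — shift to the right.
Removing R (g), a reactant, drives the reaction to the left.
The two effects oppose each other, so the net shift — and hence the change in U — cannot be determined from the given information.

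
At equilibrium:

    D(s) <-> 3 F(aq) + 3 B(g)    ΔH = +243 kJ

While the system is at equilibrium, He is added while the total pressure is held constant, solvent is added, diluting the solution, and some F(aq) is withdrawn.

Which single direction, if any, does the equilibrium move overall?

right

Adding inert gas at constant total pressure expands the volume and lowers every reacting partial pressure. With Δn_gas = 3 − 0 = +3, Q moves away from K toward the side with fewer gas moles, so the system shifts toward the side with more gas moles — to the right.
Dilution lowers every aqueous concentration by the same factor. Δn_aq = 3 − 0 = +3, so the system shifts toward the side with more dissolved moles — to the right.
Removing F (aq), a product, drives the reaction to the right.
All effects act in the same direction — net shift to the right.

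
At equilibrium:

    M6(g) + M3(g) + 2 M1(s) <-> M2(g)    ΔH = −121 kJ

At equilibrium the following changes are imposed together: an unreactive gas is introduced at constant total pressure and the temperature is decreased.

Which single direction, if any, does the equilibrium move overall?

cannot be determined

Adding inert gas at constant total pressure expands the volume and lowers every reacting partial pressure. With Δn_gas = 1 − 2 = -1, Q moves away from K toward the side with fewer gas moles, so the system shifts toward the side with more gas moles — to the left.
The forward reaction is exothermic. Lowering T favours the exothermic direction — shift to the right.
The individual effects push in opposite directions; without quantitative information the net direction cannot be determined.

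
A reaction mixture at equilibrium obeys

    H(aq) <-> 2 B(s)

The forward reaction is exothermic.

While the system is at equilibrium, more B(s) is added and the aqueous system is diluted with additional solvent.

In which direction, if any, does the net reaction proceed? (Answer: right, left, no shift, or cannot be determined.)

B is a pure solid; its activity is 1 regardless of amount, so Q is unaffected — no shift from this change.
Dilution lowers every aqueous concentration by the same factor. Δn_aq = 0 − 1 = -1, so the system shifts toward the side with more dissolved moles — to the left.
Only the nonzero effect(s) matter; the net shift is to the left.

left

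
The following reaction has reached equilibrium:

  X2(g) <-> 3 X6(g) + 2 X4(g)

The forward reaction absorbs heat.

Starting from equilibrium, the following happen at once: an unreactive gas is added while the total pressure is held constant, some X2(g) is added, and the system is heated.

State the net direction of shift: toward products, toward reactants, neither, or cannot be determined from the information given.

right

Adding inert gas at constant total pressure expands the volume and lowers every reacting partial pressure. With Δn_gas = 5 − 1 = +4, Q moves away from K toward the side with fewer gas moles, so the system shifts toward the side with more gas moles — to the right.
Adding X2 (g), a reactant, drives the reaction to the right.
The forward reaction is endothermic. Raising T favours the endothermic direction — shift to the right.
All effects act in the same direction — net shift to the right.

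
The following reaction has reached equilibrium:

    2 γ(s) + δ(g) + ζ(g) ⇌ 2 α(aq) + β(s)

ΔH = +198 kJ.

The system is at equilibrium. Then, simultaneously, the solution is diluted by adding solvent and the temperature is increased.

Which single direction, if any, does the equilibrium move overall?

right

Dilution lowers every aqueous concentration by the same factor. Δn_aq = 2 − 0 = +2, so the system shifts toward the side with more dissolved moles — to the right.
The forward reaction is endothermic. Raising T favours the endothermic direction — shift to the right.
All effects act in the same direction — net shift to the right.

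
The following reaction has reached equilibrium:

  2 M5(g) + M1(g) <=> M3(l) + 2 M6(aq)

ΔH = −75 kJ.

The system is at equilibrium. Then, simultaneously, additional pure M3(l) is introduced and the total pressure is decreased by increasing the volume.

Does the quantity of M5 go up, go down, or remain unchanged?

M3 is a pure liquid; its activity is 1 regardless of amount, so Q is unaffected — no shift from this change.
Gas moles: reactants 3, products 0 (Δn_gas = -3). Expansion shifts the system toward the side with more moles of gas — to the left.
The net shift is to the left. M5 is a reactant, so its amount increases.

increases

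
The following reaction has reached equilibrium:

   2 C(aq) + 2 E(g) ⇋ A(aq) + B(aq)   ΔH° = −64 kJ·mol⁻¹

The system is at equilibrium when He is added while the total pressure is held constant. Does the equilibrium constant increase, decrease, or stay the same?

The equilibrium constant depends only on temperature. This perturbation may move the position of equilibrium, but since T is unchanged, K itself is unchanged.

unchanged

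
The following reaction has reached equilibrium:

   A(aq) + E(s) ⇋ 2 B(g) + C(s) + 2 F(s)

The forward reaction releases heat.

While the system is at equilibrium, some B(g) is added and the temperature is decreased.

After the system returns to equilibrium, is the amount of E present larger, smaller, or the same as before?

cannot be determined

Adding B (g), a product, drives the reaction to the left.
The forward reaction is exothermic. Lowering T favours the exothermic direction — shift to the right.
The two effects oppose each other, so the net shift — and hence the change in E — cannot be determined from the given information.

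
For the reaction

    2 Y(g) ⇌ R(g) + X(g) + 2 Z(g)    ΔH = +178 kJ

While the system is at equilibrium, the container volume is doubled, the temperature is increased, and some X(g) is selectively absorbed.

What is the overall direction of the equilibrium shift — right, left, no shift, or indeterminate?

right

Gas moles: reactants 2, products 4 (Δn_gas = +2). Expansion shifts the system toward the side with more moles of gas — to the right.
The forward reaction is endothermic. Raising T favours the endothermic direction — shift to the right.
Removing X (g), a product, drives the reaction to the right.
All effects act in the same direction — net shift to the right.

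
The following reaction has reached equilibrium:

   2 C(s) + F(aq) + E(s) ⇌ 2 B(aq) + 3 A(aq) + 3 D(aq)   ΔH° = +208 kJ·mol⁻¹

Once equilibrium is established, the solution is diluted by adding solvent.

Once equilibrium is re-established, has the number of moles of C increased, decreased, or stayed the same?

Dilution lowers every aqueous concentration by the same factor. Δn_aq = 8 − 1 = +7, so the system shifts toward the side with more dissolved moles — to the right.
The net shift is to the right. C is a reactant, so its amount decreases.

decreases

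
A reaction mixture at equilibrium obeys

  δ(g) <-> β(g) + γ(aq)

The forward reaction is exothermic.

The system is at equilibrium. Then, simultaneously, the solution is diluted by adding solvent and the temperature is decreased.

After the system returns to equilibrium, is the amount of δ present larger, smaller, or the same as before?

Dilution lowers every aqueous concentration by the same factor. Δn_aq = 1 − 0 = +1, so the system shifts toward the side with more dissolved moles — to the right.
The forward reaction is exothermic. Lowering T favours the exothermic direction — shift to the right.
The net shift is to the right. δ is a reactant, so its amount decreases.

decreases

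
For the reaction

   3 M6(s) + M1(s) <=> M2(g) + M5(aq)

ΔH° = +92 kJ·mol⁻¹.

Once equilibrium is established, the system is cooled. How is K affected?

K depends on temperature via the van 't Hoff relation. The forward reaction is endothermic, so lowering T decreases K.

decreases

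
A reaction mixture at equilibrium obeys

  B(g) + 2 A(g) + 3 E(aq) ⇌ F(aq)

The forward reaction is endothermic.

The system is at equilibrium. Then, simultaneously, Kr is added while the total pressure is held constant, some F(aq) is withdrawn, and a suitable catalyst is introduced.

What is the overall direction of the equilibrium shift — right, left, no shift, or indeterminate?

Adding inert gas at constant total pressure expands the volume and lowers every reacting partial pressure. With Δn_gas = 0 − 3 = -3, Q moves away from K toward the side with fewer gas moles, so the system shifts toward the side with more gas moles — to the left.
Removing F (aq), a product, drives the reaction to the right.
A catalyst speeds both forward and reverse rates equally; it changes neither Q nor K — no shift from this change.
The individual effects push in opposite directions; without quantitative information the net direction cannot be determined.

cannot be determined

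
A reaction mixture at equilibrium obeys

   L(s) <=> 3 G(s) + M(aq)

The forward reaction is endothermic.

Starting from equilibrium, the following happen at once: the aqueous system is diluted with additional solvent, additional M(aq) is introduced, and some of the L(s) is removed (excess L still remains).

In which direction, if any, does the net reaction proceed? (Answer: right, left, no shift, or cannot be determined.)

cannot be determined

Dilution lowers every aqueous concentration by the same factor. Δn_aq = 1 − 0 = +1, so the system shifts toward the side with more dissolved moles — to the right.
Adding M (aq), a product, drives the reaction to the left.
L is a pure solid; its activity is 1 regardless of amount, so Q is unaffected — no shift from this change.
The individual effects push in opposite directions; without quantitative information the net direction cannot be determined.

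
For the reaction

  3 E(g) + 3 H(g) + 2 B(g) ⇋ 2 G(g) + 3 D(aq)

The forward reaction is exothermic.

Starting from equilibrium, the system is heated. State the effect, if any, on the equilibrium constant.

K depends on temperature via the van 't Hoff relation. The forward reaction is exothermic, so raising T decreases K.

decreases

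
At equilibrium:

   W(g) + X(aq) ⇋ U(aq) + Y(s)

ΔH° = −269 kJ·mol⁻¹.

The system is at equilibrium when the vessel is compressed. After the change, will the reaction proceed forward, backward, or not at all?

Gas moles: reactants 1, products 0 (Δn_gas = -1). Compression shifts the system toward the side with fewer moles of gas — to the right.

right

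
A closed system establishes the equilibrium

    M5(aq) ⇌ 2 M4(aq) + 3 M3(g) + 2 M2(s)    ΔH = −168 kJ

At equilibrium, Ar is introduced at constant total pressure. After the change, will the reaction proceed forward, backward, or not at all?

right

Adding inert gas at constant total pressure expands the volume and lowers every reacting partial pressure. With Δn_gas = 3 − 0 = +3, Q moves away from K toward the side with fewer gas moles, so the system shifts toward the side with more gas moles — to the right.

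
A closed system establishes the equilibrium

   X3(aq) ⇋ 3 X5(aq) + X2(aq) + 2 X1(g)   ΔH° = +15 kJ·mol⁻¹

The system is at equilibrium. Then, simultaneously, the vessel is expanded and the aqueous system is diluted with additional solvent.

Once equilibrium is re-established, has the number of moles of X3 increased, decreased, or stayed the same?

decreases

Gas moles: reactants 0, products 2 (Δn_gas = +2). Expansion shifts the system toward the side with more moles of gas — to the right.
Dilution lowers every aqueous concentration by the same factor. Δn_aq = 4 − 1 = +3, so the system shifts toward the side with more dissolved moles — to the right.
The net shift is to the right. X3 is a reactant, so its amount decreases.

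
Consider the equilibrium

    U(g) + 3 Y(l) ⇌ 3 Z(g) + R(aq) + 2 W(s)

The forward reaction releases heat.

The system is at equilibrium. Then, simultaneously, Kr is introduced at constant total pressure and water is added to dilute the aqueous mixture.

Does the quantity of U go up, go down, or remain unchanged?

decreases

Adding inert gas at constant total pressure expands the volume and lowers every reacting partial pressure. With Δn_gas = 3 − 1 = +2, Q moves away from K toward the side with fewer gas moles, so the system shifts toward the side with more gas moles — to the right.
Dilution lowers every aqueous concentration by the same factor. Δn_aq = 1 − 0 = +1, so the system shifts toward the side with more dissolved moles — to the right.
The net shift is to the right. U is a reactant, so its amount decreases.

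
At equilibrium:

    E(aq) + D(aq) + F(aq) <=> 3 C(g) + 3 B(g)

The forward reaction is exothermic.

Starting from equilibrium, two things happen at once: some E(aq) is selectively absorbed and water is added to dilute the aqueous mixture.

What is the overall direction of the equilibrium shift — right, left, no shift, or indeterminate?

Removing E (aq), a reactant, drives the reaction to the left.
Dilution lowers every aqueous concentration by the same factor. Δn_aq = 0 − 3 = -3, so the system shifts toward the side with more dissolved moles — to the left.
All effects act in the same direction — net shift to the left.

left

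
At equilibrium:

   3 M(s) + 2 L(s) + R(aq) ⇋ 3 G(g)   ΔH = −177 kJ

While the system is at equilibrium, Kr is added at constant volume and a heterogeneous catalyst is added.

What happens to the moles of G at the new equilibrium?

unchanged

At constant volume, adding an inert gas leaves every reacting species' partial pressure unchanged, so Q is unchanged — no shift from this change.
A catalyst speeds both forward and reverse rates equally; it changes neither Q nor K — no shift from this change.
No net shift occurs, so the amount of G is unchanged.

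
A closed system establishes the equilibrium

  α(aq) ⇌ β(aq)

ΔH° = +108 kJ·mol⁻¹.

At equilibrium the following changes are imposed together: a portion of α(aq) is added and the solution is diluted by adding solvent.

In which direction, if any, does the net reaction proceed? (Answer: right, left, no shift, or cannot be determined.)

Adding α (aq), a reactant, drives the reaction to the right.
Dilution scales every aqueous concentration by the same factor. Δn_aq = 1 − 1 = 0, so Q is unchanged — no shift.
Only the nonzero effect(s) matter; the net shift is to the right.

right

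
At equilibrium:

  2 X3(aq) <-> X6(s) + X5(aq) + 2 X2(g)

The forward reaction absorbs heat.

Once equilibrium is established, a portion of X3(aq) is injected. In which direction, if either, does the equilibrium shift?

Adding X3 (aq), a reactant, drives the reaction to the right.

right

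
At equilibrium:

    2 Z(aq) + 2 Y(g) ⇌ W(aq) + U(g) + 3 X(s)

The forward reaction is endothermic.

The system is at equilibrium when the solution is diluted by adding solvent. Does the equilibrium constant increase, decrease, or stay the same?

The equilibrium constant depends only on temperature. This perturbation may move the position of equilibrium, but since T is unchanged, K itself is unchanged.

unchanged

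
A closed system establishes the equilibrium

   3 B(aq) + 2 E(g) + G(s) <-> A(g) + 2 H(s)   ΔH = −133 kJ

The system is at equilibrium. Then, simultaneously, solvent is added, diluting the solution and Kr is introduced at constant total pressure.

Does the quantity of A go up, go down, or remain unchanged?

Dilution lowers every aqueous concentration by the same factor. Δn_aq = 0 − 3 = -3, so the system shifts toward the side with more dissolved moles — to the left.
Adding inert gas at constant total pressure expands the volume and lowers every reacting partial pressure. With Δn_gas = 1 − 2 = -1, Q moves away from K toward the side with fewer gas moles, so the system shifts toward the side with more gas moles — to the left.
The net shift is to the left. A is a product, so its amount decreases.

decreases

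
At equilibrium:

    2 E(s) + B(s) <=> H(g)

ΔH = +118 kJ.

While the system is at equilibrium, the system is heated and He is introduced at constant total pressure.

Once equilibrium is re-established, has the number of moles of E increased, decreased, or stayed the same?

The forward reaction is endothermic. Raising T favours the endothermic direction — shift to the right.
Adding inert gas at constant total pressure expands the volume and lowers every reacting partial pressure. With Δn_gas = 1 − 0 = +1, Q moves away from K toward the side with fewer gas moles, so the system shifts toward the side with more gas moles — to the right.
The net shift is to the right. E is a reactant, so its amount decreases.

decreases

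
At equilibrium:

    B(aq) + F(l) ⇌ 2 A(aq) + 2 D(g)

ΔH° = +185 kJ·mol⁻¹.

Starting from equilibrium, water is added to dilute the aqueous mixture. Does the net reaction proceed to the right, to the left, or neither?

right

Dilution lowers every aqueous concentration by the same factor. Δn_aq = 2 − 1 = +1, so the system shifts toward the side with more dissolved moles — to the right.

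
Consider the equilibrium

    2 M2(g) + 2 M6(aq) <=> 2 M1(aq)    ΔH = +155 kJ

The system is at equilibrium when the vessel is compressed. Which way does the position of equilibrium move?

Gas moles: reactants 2, products 0 (Δn_gas = -2). Compression shifts the system toward the side with fewer moles of gas — to the right.

right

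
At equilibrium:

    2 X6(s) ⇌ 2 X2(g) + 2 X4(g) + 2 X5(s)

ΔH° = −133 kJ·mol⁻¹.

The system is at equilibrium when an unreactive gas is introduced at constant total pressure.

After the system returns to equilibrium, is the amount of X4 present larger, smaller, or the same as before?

increases

Adding inert gas at constant total pressure expands the volume and lowers every reacting partial pressure. With Δn_gas = 4 − 0 = +4, Q moves away from K toward the side with fewer gas moles, so the system shifts toward the side with more gas moles — to the right.
The net shift is to the right. X4 is a product, so its amount increases.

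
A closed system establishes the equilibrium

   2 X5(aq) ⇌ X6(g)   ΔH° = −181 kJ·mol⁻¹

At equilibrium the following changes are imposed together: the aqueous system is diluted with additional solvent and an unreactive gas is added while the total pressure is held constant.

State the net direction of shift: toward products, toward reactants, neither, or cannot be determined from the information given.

cannot be determined

Dilution lowers every aqueous concentration by the same factor. Δn_aq = 0 − 2 = -2, so the system shifts toward the side with more dissolved moles — to the left.
Adding inert gas at constant total pressure expands the volume and lowers every reacting partial pressure. With Δn_gas = 1 − 0 = +1, Q moves away from K toward the side with fewer gas moles, so the system shifts toward the side with more gas moles — to the right.
The individual effects push in opposite directions; without quantitative information the net direction cannot be determined.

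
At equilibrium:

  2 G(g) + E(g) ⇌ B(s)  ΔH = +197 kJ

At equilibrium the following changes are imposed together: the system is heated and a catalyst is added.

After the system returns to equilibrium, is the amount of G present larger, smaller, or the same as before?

The forward reaction is endothermic. Raising T favours the endothermic direction — shift to the right.
A catalyst speeds both forward and reverse rates equally; it changes neither Q nor K — no shift from this change.
The net shift is to the right. G is a reactant, so its amount decreases.

decreases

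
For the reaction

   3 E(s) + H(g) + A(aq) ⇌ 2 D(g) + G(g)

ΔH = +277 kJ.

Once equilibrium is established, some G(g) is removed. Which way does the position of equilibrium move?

right

Removing G (g), a product, drives the reaction to the right.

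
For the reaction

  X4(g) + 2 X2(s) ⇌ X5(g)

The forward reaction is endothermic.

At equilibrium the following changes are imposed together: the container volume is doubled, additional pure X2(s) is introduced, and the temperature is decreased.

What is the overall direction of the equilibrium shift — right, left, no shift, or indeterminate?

Gas moles: reactants 1, products 1. Δn_gas = 0, so a volume change leaves Q equal to K — no shift from this change.
X2 is a pure solid; its activity is 1 regardless of amount, so Q is unaffected — no shift from this change.
The forward reaction is endothermic. Lowering T favours the exothermic direction — shift to the left.
Only the nonzero effect(s) matter; the net shift is to the left.

left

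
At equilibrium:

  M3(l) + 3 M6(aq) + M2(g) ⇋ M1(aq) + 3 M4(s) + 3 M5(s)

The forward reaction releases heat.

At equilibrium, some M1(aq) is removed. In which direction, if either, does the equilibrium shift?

Removing M1 (aq), a product, drives the reaction to the right.

right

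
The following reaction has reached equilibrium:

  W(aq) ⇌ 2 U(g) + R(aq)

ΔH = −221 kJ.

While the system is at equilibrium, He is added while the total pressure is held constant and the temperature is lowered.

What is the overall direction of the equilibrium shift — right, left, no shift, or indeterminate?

right

Adding inert gas at constant total pressure expands the volume and lowers every reacting partial pressure. With Δn_gas = 2 − 0 = +2, Q moves away from K toward the side with fewer gas moles, so the system shifts toward the side with more gas moles — to the right.
The forward reaction is exothermic. Lowering T favours the exothermic direction — shift to the right.
All effects act in the same direction — net shift to the right.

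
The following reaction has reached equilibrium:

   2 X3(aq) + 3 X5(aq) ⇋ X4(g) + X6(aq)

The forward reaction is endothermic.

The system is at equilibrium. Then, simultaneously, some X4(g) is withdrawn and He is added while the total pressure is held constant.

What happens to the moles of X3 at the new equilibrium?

Removing X4 (g), a product, drives the reaction to the right.
Adding inert gas at constant total pressure expands the volume and lowers every reacting partial pressure. With Δn_gas = 1 − 0 = +1, Q moves away from K toward the side with fewer gas moles, so the system shifts toward the side with more gas moles — to the right.
The net shift is to the right. X3 is a reactant, so its amount decreases.

decreases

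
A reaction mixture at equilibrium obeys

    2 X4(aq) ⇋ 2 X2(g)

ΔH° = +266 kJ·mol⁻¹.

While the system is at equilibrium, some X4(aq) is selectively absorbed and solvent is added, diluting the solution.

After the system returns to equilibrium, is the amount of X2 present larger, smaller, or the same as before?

decreases

Removing X4 (aq), a reactant, drives the reaction to the left.
Dilution lowers every aqueous concentration by the same factor. Δn_aq = 0 − 2 = -2, so the system shifts toward the side with more dissolved moles — to the left.
The net shift is to the left. X2 is a product, so its amount decreases.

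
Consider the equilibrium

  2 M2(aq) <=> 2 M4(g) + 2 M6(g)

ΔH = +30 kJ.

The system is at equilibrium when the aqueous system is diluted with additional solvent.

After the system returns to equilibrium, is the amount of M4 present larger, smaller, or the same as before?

decreases

Dilution lowers every aqueous concentration by the same factor. Δn_aq = 0 − 2 = -2, so the system shifts toward the side with more dissolved moles — to the left.
The net shift is to the left. M4 is a product, so its amount decreases.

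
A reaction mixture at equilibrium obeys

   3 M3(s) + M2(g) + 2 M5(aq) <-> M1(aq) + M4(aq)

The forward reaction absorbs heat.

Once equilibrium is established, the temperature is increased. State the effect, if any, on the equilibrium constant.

K depends on temperature via the van 't Hoff relation. The forward reaction is endothermic, so raising T increases K.

increases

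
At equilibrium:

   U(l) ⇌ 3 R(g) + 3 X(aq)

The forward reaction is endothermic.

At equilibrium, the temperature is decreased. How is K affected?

decreases

K depends on temperature via the van 't Hoff relation. The forward reaction is endothermic, so lowering T decreases K.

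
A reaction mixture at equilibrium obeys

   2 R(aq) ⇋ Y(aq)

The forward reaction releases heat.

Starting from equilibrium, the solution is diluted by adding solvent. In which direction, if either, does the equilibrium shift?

Dilution lowers every aqueous concentration by the same factor. Δn_aq = 1 − 2 = -1, so the system shifts toward the side with more dissolved moles — to the left.

left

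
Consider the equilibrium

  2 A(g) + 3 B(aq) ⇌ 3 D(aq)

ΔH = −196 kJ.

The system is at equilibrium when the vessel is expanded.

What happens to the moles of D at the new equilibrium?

Gas moles: reactants 2, products 0 (Δn_gas = -2). Expansion shifts the system toward the side with more moles of gas — to the left.
The net shift is to the left. D is a product, so its amount decreases.

decreases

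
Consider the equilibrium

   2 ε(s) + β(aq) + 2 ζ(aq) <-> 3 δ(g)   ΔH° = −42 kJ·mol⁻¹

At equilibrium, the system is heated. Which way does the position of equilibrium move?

The forward reaction is exothermic. Raising T favours the endothermic direction — shift to the left.

left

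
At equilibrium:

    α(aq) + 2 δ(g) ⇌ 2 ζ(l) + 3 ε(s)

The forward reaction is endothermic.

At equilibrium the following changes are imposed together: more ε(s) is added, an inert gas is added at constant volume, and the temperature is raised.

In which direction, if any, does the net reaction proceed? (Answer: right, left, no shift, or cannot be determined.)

right

ε is a pure solid; its activity is 1 regardless of amount, so Q is unaffected — no shift from this change.
At constant volume, adding an inert gas leaves every reacting species' partial pressure unchanged, so Q is unchanged — no shift from this change.
The forward reaction is endothermic. Raising T favours the endothermic direction — shift to the right.
Only the nonzero effect(s) matter; the net shift is to the right.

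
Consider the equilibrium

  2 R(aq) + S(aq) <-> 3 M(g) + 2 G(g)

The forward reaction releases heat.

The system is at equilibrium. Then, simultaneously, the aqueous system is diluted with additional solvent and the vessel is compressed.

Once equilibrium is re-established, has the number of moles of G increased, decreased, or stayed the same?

decreases

Dilution lowers every aqueous concentration by the same factor. Δn_aq = 0 − 3 = -3, so the system shifts toward the side with more dissolved moles — to the left.
Gas moles: reactants 0, products 5 (Δn_gas = +5). Compression shifts the system toward the side with fewer moles of gas — to the left.
The net shift is to the left. G is a product, so its amount decreases.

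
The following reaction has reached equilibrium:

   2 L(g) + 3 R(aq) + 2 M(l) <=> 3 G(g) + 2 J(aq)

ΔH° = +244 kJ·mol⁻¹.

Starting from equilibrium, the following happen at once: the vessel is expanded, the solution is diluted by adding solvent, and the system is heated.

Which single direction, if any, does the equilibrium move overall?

Gas moles: reactants 2, products 3 (Δn_gas = +1). Expansion shifts the system toward the side with more moles of gas — to the right.
Dilution lowers every aqueous concentration by the same factor. Δn_aq = 2 − 3 = -1, so the system shifts toward the side with more dissolved moles — to the left.
The forward reaction is endothermic. Raising T favours the endothermic direction — shift to the right.
The individual effects push in opposite directions; without quantitative information the net direction cannot be determined.

cannot be determined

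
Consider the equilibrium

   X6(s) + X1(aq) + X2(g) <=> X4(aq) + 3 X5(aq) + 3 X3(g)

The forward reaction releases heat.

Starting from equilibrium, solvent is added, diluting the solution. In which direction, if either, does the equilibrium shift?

right

Dilution lowers every aqueous concentration by the same factor. Δn_aq = 4 − 1 = +3, so the system shifts toward the side with more dissolved moles — to the right.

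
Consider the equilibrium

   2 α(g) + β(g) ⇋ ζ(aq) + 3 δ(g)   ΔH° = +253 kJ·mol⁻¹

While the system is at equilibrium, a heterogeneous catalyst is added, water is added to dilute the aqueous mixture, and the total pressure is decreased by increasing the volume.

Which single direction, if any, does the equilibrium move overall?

A catalyst speeds both forward and reverse rates equally; it changes neither Q nor K — no shift from this change.
Dilution lowers every aqueous concentration by the same factor. Δn_aq = 1 − 0 = +1, so the system shifts toward the side with more dissolved moles — to the right.
Gas moles: reactants 3, products 3. Δn_gas = 0, so a volume change leaves Q equal to K — no shift from this change.
Only the nonzero effect(s) matter; the net shift is to the right.

right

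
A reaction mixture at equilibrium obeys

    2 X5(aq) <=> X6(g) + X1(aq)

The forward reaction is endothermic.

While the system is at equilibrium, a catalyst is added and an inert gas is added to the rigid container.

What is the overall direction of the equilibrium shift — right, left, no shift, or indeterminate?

no shift

A catalyst speeds both forward and reverse rates equally; it changes neither Q nor K — no shift from this change.
At constant volume, adding an inert gas leaves every reacting species' partial pressure unchanged, so Q is unchanged — no shift from this change.
None of the changes alters Q relative to K, so there is no net shift.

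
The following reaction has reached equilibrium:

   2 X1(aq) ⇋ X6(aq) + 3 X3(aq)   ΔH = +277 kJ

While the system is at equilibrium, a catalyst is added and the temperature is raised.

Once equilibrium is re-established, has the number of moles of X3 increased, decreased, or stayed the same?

increases

A catalyst speeds both forward and reverse rates equally; it changes neither Q nor K — no shift from this change.
The forward reaction is endothermic. Raising T favours the endothermic direction — shift to the right.
The net shift is to the right. X3 is a product, so its amount increases.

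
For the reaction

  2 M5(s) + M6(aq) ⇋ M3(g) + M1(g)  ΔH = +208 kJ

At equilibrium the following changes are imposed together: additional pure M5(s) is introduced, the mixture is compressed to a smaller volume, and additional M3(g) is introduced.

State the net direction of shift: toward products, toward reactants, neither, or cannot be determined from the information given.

M5 is a pure solid; its activity is 1 regardless of amount, so Q is unaffected — no shift from this change.
Gas moles: reactants 0, products 2 (Δn_gas = +2). Compression shifts the system toward the side with fewer moles of gas — to the left.
Adding M3 (g), a product, drives the reaction to the left.
Only the nonzero effect(s) matter; the net shift is to the left.

left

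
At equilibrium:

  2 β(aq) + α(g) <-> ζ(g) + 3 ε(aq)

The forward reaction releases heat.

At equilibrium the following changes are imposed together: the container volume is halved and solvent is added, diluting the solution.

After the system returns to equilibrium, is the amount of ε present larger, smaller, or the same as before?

Gas moles: reactants 1, products 1. Δn_gas = 0, so a volume change leaves Q equal to K — no shift from this change.
Dilution lowers every aqueous concentration by the same factor. Δn_aq = 3 − 2 = +1, so the system shifts toward the side with more dissolved moles — to the right.
The net shift is to the right. ε is a product, so its amount increases.

increases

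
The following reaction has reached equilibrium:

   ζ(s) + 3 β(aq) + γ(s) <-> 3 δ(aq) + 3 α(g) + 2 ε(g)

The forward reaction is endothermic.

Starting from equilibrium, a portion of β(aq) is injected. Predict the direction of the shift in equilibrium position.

right

Adding β (aq), a reactant, drives the reaction to the right.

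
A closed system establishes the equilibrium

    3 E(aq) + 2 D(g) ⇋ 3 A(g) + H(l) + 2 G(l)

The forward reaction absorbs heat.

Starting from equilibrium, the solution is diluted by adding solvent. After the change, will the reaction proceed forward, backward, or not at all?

Dilution lowers every aqueous concentration by the same factor. Δn_aq = 0 − 3 = -3, so the system shifts toward the side with more dissolved moles — to the left.

left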